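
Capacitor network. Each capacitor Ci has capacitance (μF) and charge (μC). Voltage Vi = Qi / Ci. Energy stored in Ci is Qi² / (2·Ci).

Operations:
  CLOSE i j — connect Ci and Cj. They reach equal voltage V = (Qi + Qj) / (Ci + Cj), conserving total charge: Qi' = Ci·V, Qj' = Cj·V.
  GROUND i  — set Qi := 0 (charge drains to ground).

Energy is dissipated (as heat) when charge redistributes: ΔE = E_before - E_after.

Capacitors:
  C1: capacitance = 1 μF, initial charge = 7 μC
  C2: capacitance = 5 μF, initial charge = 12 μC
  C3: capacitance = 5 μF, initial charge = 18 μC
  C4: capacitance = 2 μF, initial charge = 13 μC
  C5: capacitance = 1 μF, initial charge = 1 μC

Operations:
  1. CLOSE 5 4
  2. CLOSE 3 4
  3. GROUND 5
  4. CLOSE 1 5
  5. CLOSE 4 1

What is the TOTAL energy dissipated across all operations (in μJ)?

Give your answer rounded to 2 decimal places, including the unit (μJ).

Initial: C1(1μF, Q=7μC, V=7.00V), C2(5μF, Q=12μC, V=2.40V), C3(5μF, Q=18μC, V=3.60V), C4(2μF, Q=13μC, V=6.50V), C5(1μF, Q=1μC, V=1.00V)
Op 1: CLOSE 5-4: Q_total=14.00, C_total=3.00, V=4.67; Q5=4.67, Q4=9.33; dissipated=10.083
Op 2: CLOSE 3-4: Q_total=27.33, C_total=7.00, V=3.90; Q3=19.52, Q4=7.81; dissipated=0.813
Op 3: GROUND 5: Q5=0; energy lost=10.889
Op 4: CLOSE 1-5: Q_total=7.00, C_total=2.00, V=3.50; Q1=3.50, Q5=3.50; dissipated=12.250
Op 5: CLOSE 4-1: Q_total=11.31, C_total=3.00, V=3.77; Q4=7.54, Q1=3.77; dissipated=0.055
Total dissipated: 34.090 μJ

Answer: 34.09 μJ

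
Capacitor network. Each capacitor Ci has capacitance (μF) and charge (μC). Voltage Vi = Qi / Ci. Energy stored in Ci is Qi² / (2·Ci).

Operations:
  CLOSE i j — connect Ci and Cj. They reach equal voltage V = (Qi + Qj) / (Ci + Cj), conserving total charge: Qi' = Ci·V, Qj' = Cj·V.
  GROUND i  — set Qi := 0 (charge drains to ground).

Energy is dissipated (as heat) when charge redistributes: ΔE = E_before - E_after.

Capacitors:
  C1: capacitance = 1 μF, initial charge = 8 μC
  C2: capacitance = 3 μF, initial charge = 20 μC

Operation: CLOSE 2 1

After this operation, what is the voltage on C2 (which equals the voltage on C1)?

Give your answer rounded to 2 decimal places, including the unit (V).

Initial: C1(1μF, Q=8μC, V=8.00V), C2(3μF, Q=20μC, V=6.67V)
Op 1: CLOSE 2-1: Q_total=28.00, C_total=4.00, V=7.00; Q2=21.00, Q1=7.00; dissipated=0.667

Answer: 7.00 V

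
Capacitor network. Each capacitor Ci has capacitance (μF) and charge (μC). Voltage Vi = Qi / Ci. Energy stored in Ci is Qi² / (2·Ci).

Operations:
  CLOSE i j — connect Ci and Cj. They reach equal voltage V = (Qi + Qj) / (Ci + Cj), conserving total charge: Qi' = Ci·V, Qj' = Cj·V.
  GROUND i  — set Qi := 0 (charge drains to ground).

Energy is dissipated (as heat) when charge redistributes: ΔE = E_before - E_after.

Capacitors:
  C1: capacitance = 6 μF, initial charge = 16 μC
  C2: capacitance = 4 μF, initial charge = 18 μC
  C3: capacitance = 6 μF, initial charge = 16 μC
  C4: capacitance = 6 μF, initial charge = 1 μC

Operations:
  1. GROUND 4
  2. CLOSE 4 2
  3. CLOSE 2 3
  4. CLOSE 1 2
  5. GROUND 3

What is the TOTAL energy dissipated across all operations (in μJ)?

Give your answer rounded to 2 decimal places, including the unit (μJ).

Answer: 41.58 μJ

Derivation:
Initial: C1(6μF, Q=16μC, V=2.67V), C2(4μF, Q=18μC, V=4.50V), C3(6μF, Q=16μC, V=2.67V), C4(6μF, Q=1μC, V=0.17V)
Op 1: GROUND 4: Q4=0; energy lost=0.083
Op 2: CLOSE 4-2: Q_total=18.00, C_total=10.00, V=1.80; Q4=10.80, Q2=7.20; dissipated=24.300
Op 3: CLOSE 2-3: Q_total=23.20, C_total=10.00, V=2.32; Q2=9.28, Q3=13.92; dissipated=0.901
Op 4: CLOSE 1-2: Q_total=25.28, C_total=10.00, V=2.53; Q1=15.17, Q2=10.11; dissipated=0.144
Op 5: GROUND 3: Q3=0; energy lost=16.147
Total dissipated: 41.576 μJ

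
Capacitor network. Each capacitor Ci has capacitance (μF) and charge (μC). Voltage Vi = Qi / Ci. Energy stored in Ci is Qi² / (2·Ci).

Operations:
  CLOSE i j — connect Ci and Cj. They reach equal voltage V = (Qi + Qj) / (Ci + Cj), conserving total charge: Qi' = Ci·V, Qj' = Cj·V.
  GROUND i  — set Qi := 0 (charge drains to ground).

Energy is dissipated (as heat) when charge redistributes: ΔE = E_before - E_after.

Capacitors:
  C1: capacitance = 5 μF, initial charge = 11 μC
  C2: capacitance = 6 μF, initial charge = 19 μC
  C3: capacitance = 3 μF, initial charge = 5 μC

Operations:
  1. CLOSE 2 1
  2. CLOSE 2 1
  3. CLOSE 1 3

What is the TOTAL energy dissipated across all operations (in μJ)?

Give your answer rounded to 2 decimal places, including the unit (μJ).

Answer: 2.33 μJ

Derivation:
Initial: C1(5μF, Q=11μC, V=2.20V), C2(6μF, Q=19μC, V=3.17V), C3(3μF, Q=5μC, V=1.67V)
Op 1: CLOSE 2-1: Q_total=30.00, C_total=11.00, V=2.73; Q2=16.36, Q1=13.64; dissipated=1.274
Op 2: CLOSE 2-1: Q_total=30.00, C_total=11.00, V=2.73; Q2=16.36, Q1=13.64; dissipated=0.000
Op 3: CLOSE 1-3: Q_total=18.64, C_total=8.00, V=2.33; Q1=11.65, Q3=6.99; dissipated=1.055
Total dissipated: 2.329 μJ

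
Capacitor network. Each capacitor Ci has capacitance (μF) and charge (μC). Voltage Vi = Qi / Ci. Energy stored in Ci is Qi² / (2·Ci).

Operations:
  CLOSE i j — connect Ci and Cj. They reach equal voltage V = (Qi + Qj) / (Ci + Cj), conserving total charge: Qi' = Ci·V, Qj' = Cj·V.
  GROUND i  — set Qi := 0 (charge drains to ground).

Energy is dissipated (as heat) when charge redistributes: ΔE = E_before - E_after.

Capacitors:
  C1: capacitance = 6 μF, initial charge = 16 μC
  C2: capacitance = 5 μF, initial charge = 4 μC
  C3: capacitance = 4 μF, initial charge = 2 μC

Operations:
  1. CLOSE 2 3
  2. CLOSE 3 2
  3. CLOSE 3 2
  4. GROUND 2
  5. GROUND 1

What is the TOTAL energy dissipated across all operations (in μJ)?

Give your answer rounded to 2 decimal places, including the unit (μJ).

Answer: 22.54 μJ

Derivation:
Initial: C1(6μF, Q=16μC, V=2.67V), C2(5μF, Q=4μC, V=0.80V), C3(4μF, Q=2μC, V=0.50V)
Op 1: CLOSE 2-3: Q_total=6.00, C_total=9.00, V=0.67; Q2=3.33, Q3=2.67; dissipated=0.100
Op 2: CLOSE 3-2: Q_total=6.00, C_total=9.00, V=0.67; Q3=2.67, Q2=3.33; dissipated=0.000
Op 3: CLOSE 3-2: Q_total=6.00, C_total=9.00, V=0.67; Q3=2.67, Q2=3.33; dissipated=0.000
Op 4: GROUND 2: Q2=0; energy lost=1.111
Op 5: GROUND 1: Q1=0; energy lost=21.333
Total dissipated: 22.544 μJ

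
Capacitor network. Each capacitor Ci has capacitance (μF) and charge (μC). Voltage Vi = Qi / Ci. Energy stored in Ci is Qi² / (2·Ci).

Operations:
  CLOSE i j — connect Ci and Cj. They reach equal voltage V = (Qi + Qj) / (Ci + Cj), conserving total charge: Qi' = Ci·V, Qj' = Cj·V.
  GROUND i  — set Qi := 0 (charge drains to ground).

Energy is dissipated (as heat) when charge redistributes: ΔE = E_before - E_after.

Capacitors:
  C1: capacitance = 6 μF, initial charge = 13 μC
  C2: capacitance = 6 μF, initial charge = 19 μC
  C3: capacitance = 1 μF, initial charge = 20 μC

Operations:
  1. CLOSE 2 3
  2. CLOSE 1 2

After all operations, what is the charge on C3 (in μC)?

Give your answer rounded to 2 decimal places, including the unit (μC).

Initial: C1(6μF, Q=13μC, V=2.17V), C2(6μF, Q=19μC, V=3.17V), C3(1μF, Q=20μC, V=20.00V)
Op 1: CLOSE 2-3: Q_total=39.00, C_total=7.00, V=5.57; Q2=33.43, Q3=5.57; dissipated=121.440
Op 2: CLOSE 1-2: Q_total=46.43, C_total=12.00, V=3.87; Q1=23.21, Q2=23.21; dissipated=17.389
Final charges: Q1=23.21, Q2=23.21, Q3=5.57

Answer: 5.57 μC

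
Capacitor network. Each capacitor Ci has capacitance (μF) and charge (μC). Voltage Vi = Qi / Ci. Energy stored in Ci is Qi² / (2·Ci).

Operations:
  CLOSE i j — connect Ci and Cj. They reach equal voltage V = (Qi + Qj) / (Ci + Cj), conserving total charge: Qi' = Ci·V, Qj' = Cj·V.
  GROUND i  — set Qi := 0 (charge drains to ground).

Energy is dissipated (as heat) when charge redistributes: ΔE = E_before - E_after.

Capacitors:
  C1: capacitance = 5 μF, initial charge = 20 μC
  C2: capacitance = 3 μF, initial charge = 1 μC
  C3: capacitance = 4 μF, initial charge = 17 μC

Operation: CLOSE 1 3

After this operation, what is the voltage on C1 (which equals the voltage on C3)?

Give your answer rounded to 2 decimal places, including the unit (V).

Initial: C1(5μF, Q=20μC, V=4.00V), C2(3μF, Q=1μC, V=0.33V), C3(4μF, Q=17μC, V=4.25V)
Op 1: CLOSE 1-3: Q_total=37.00, C_total=9.00, V=4.11; Q1=20.56, Q3=16.44; dissipated=0.069

Answer: 4.11 V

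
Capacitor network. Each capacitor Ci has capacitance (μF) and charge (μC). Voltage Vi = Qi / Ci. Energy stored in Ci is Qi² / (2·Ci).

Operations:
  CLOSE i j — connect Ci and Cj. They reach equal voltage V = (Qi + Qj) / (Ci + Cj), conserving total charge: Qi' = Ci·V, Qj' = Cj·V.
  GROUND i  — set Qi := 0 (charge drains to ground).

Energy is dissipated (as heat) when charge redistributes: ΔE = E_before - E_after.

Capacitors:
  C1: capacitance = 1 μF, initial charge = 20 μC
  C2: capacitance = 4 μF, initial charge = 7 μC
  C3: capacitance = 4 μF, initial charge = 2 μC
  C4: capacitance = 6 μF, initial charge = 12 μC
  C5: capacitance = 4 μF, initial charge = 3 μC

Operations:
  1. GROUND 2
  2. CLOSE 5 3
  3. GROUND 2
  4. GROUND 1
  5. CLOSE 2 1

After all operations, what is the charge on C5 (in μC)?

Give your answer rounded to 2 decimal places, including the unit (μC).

Answer: 2.50 μC

Derivation:
Initial: C1(1μF, Q=20μC, V=20.00V), C2(4μF, Q=7μC, V=1.75V), C3(4μF, Q=2μC, V=0.50V), C4(6μF, Q=12μC, V=2.00V), C5(4μF, Q=3μC, V=0.75V)
Op 1: GROUND 2: Q2=0; energy lost=6.125
Op 2: CLOSE 5-3: Q_total=5.00, C_total=8.00, V=0.62; Q5=2.50, Q3=2.50; dissipated=0.062
Op 3: GROUND 2: Q2=0; energy lost=0.000
Op 4: GROUND 1: Q1=0; energy lost=200.000
Op 5: CLOSE 2-1: Q_total=0.00, C_total=5.00, V=0.00; Q2=0.00, Q1=0.00; dissipated=0.000
Final charges: Q1=0.00, Q2=0.00, Q3=2.50, Q4=12.00, Q5=2.50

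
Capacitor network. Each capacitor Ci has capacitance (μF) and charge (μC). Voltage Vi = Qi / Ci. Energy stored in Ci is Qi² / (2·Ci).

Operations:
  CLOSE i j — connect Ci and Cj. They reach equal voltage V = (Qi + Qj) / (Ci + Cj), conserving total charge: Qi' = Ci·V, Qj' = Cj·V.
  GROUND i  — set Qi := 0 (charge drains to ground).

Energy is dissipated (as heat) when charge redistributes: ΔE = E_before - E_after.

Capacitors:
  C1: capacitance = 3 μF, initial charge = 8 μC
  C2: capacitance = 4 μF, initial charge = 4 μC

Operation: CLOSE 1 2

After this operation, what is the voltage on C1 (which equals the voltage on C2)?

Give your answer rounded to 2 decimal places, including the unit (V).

Answer: 1.71 V

Derivation:
Initial: C1(3μF, Q=8μC, V=2.67V), C2(4μF, Q=4μC, V=1.00V)
Op 1: CLOSE 1-2: Q_total=12.00, C_total=7.00, V=1.71; Q1=5.14, Q2=6.86; dissipated=2.381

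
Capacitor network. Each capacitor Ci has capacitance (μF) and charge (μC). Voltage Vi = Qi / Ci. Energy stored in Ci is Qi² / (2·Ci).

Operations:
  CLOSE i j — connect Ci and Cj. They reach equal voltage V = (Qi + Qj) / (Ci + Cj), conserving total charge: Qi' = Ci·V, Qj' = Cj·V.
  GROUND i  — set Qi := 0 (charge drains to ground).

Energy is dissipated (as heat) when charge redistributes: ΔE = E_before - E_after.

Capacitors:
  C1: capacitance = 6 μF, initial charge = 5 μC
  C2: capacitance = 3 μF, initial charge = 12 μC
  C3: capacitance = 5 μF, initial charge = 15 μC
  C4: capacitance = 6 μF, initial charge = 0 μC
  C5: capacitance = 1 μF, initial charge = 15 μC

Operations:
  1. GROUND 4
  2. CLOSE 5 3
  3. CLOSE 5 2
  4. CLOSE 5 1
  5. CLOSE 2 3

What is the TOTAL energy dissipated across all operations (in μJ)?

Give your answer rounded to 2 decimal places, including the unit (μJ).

Answer: 65.91 μJ

Derivation:
Initial: C1(6μF, Q=5μC, V=0.83V), C2(3μF, Q=12μC, V=4.00V), C3(5μF, Q=15μC, V=3.00V), C4(6μF, Q=0μC, V=0.00V), C5(1μF, Q=15μC, V=15.00V)
Op 1: GROUND 4: Q4=0; energy lost=0.000
Op 2: CLOSE 5-3: Q_total=30.00, C_total=6.00, V=5.00; Q5=5.00, Q3=25.00; dissipated=60.000
Op 3: CLOSE 5-2: Q_total=17.00, C_total=4.00, V=4.25; Q5=4.25, Q2=12.75; dissipated=0.375
Op 4: CLOSE 5-1: Q_total=9.25, C_total=7.00, V=1.32; Q5=1.32, Q1=7.93; dissipated=5.003
Op 5: CLOSE 2-3: Q_total=37.75, C_total=8.00, V=4.72; Q2=14.16, Q3=23.59; dissipated=0.527
Total dissipated: 65.905 μJ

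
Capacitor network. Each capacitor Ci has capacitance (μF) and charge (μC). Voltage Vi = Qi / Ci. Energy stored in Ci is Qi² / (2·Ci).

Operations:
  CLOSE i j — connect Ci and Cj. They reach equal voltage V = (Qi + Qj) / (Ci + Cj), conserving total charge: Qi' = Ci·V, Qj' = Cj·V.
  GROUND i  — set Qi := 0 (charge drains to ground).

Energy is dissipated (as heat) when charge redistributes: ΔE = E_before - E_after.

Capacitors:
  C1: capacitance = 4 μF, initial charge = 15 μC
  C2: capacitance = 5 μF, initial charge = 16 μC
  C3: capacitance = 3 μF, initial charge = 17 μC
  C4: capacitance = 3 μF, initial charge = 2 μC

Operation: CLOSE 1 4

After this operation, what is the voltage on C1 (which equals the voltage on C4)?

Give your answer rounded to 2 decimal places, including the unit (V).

Answer: 2.43 V

Derivation:
Initial: C1(4μF, Q=15μC, V=3.75V), C2(5μF, Q=16μC, V=3.20V), C3(3μF, Q=17μC, V=5.67V), C4(3μF, Q=2μC, V=0.67V)
Op 1: CLOSE 1-4: Q_total=17.00, C_total=7.00, V=2.43; Q1=9.71, Q4=7.29; dissipated=8.149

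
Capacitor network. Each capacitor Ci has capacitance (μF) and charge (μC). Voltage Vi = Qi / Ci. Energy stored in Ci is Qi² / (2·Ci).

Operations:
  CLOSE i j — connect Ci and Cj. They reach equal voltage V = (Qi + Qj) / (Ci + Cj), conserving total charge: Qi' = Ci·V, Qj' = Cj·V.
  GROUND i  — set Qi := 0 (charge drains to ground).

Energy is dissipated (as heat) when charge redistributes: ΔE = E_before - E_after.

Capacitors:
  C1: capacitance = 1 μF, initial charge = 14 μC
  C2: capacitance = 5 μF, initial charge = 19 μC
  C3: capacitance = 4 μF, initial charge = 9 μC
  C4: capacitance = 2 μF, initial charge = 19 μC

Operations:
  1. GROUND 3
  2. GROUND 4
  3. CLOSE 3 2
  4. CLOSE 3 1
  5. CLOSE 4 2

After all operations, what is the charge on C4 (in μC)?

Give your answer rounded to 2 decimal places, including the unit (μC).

Initial: C1(1μF, Q=14μC, V=14.00V), C2(5μF, Q=19μC, V=3.80V), C3(4μF, Q=9μC, V=2.25V), C4(2μF, Q=19μC, V=9.50V)
Op 1: GROUND 3: Q3=0; energy lost=10.125
Op 2: GROUND 4: Q4=0; energy lost=90.250
Op 3: CLOSE 3-2: Q_total=19.00, C_total=9.00, V=2.11; Q3=8.44, Q2=10.56; dissipated=16.044
Op 4: CLOSE 3-1: Q_total=22.44, C_total=5.00, V=4.49; Q3=17.96, Q1=4.49; dissipated=56.538
Op 5: CLOSE 4-2: Q_total=10.56, C_total=7.00, V=1.51; Q4=3.02, Q2=7.54; dissipated=3.183
Final charges: Q1=4.49, Q2=7.54, Q3=17.96, Q4=3.02

Answer: 3.02 μC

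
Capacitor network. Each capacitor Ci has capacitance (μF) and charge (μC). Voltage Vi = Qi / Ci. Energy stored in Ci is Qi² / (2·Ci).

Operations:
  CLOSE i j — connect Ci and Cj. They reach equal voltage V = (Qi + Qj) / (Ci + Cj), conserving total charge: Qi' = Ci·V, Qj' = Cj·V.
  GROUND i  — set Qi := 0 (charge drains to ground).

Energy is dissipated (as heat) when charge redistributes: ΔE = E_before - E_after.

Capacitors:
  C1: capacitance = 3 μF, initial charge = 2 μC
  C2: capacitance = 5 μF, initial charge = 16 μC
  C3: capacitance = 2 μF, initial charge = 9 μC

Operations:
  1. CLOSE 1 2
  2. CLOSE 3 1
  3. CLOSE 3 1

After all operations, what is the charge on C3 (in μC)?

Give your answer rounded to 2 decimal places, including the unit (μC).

Initial: C1(3μF, Q=2μC, V=0.67V), C2(5μF, Q=16μC, V=3.20V), C3(2μF, Q=9μC, V=4.50V)
Op 1: CLOSE 1-2: Q_total=18.00, C_total=8.00, V=2.25; Q1=6.75, Q2=11.25; dissipated=6.017
Op 2: CLOSE 3-1: Q_total=15.75, C_total=5.00, V=3.15; Q3=6.30, Q1=9.45; dissipated=3.038
Op 3: CLOSE 3-1: Q_total=15.75, C_total=5.00, V=3.15; Q3=6.30, Q1=9.45; dissipated=0.000
Final charges: Q1=9.45, Q2=11.25, Q3=6.30

Answer: 6.30 μC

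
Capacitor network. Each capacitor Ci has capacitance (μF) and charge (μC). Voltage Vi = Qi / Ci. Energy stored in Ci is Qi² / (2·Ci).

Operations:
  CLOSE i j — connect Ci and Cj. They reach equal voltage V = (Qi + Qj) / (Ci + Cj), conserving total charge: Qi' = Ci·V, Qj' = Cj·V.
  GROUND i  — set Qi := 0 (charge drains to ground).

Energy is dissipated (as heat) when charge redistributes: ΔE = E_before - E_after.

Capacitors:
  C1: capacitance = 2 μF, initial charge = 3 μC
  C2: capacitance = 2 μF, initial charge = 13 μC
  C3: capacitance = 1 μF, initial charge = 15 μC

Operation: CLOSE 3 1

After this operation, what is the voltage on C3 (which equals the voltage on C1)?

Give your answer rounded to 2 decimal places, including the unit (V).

Initial: C1(2μF, Q=3μC, V=1.50V), C2(2μF, Q=13μC, V=6.50V), C3(1μF, Q=15μC, V=15.00V)
Op 1: CLOSE 3-1: Q_total=18.00, C_total=3.00, V=6.00; Q3=6.00, Q1=12.00; dissipated=60.750

Answer: 6.00 V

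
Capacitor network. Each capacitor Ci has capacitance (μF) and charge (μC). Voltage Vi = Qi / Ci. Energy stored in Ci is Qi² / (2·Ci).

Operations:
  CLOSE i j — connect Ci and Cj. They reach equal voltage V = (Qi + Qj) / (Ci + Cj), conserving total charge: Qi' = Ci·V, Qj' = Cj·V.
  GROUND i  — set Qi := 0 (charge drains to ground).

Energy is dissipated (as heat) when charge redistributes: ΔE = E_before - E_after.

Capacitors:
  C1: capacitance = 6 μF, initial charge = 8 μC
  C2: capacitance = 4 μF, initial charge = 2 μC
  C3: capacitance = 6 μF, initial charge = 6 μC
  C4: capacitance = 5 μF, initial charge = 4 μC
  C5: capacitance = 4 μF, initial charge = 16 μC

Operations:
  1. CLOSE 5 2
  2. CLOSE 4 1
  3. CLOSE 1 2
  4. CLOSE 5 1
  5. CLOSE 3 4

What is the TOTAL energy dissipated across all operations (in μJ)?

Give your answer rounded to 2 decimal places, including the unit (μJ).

Initial: C1(6μF, Q=8μC, V=1.33V), C2(4μF, Q=2μC, V=0.50V), C3(6μF, Q=6μC, V=1.00V), C4(5μF, Q=4μC, V=0.80V), C5(4μF, Q=16μC, V=4.00V)
Op 1: CLOSE 5-2: Q_total=18.00, C_total=8.00, V=2.25; Q5=9.00, Q2=9.00; dissipated=12.250
Op 2: CLOSE 4-1: Q_total=12.00, C_total=11.00, V=1.09; Q4=5.45, Q1=6.55; dissipated=0.388
Op 3: CLOSE 1-2: Q_total=15.55, C_total=10.00, V=1.55; Q1=9.33, Q2=6.22; dissipated=1.612
Op 4: CLOSE 5-1: Q_total=18.33, C_total=10.00, V=1.83; Q5=7.33, Q1=11.00; dissipated=0.580
Op 5: CLOSE 3-4: Q_total=11.45, C_total=11.00, V=1.04; Q3=6.25, Q4=5.21; dissipated=0.011
Total dissipated: 14.842 μJ

Answer: 14.84 μJ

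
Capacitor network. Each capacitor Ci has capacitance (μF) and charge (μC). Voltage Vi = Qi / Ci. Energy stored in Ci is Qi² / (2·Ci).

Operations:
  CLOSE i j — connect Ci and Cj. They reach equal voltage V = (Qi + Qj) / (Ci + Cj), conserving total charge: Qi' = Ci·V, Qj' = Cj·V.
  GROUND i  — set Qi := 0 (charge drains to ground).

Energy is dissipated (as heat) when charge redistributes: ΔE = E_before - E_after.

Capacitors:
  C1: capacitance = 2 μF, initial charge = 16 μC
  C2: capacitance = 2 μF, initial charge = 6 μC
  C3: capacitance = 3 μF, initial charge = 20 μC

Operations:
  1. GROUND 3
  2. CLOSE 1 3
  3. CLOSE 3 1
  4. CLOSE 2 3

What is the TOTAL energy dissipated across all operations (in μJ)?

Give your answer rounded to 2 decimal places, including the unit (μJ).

Initial: C1(2μF, Q=16μC, V=8.00V), C2(2μF, Q=6μC, V=3.00V), C3(3μF, Q=20μC, V=6.67V)
Op 1: GROUND 3: Q3=0; energy lost=66.667
Op 2: CLOSE 1-3: Q_total=16.00, C_total=5.00, V=3.20; Q1=6.40, Q3=9.60; dissipated=38.400
Op 3: CLOSE 3-1: Q_total=16.00, C_total=5.00, V=3.20; Q3=9.60, Q1=6.40; dissipated=0.000
Op 4: CLOSE 2-3: Q_total=15.60, C_total=5.00, V=3.12; Q2=6.24, Q3=9.36; dissipated=0.024
Total dissipated: 105.091 μJ

Answer: 105.09 μJ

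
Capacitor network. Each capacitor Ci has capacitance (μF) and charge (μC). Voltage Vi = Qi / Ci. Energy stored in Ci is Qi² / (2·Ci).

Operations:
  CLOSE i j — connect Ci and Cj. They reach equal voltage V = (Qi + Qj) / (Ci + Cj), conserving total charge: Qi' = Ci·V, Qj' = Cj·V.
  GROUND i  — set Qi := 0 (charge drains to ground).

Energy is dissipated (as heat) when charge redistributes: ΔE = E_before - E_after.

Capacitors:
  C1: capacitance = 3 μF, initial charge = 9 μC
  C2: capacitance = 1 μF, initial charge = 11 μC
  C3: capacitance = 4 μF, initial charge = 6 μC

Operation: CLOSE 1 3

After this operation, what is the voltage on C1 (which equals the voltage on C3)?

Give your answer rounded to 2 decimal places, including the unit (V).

Answer: 2.14 V

Derivation:
Initial: C1(3μF, Q=9μC, V=3.00V), C2(1μF, Q=11μC, V=11.00V), C3(4μF, Q=6μC, V=1.50V)
Op 1: CLOSE 1-3: Q_total=15.00, C_total=7.00, V=2.14; Q1=6.43, Q3=8.57; dissipated=1.929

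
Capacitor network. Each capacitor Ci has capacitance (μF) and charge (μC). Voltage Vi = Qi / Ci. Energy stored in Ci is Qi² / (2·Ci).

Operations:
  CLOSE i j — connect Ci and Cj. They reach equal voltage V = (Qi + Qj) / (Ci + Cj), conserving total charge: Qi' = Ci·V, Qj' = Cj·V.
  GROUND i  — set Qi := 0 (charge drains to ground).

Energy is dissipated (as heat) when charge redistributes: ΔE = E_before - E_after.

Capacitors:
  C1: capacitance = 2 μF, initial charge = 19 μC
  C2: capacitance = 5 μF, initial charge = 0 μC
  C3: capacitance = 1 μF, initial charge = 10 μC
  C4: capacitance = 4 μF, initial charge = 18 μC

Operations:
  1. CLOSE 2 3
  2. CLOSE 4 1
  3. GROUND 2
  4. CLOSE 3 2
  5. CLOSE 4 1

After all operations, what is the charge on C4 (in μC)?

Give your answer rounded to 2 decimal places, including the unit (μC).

Answer: 24.67 μC

Derivation:
Initial: C1(2μF, Q=19μC, V=9.50V), C2(5μF, Q=0μC, V=0.00V), C3(1μF, Q=10μC, V=10.00V), C4(4μF, Q=18μC, V=4.50V)
Op 1: CLOSE 2-3: Q_total=10.00, C_total=6.00, V=1.67; Q2=8.33, Q3=1.67; dissipated=41.667
Op 2: CLOSE 4-1: Q_total=37.00, C_total=6.00, V=6.17; Q4=24.67, Q1=12.33; dissipated=16.667
Op 3: GROUND 2: Q2=0; energy lost=6.944
Op 4: CLOSE 3-2: Q_total=1.67, C_total=6.00, V=0.28; Q3=0.28, Q2=1.39; dissipated=1.157
Op 5: CLOSE 4-1: Q_total=37.00, C_total=6.00, V=6.17; Q4=24.67, Q1=12.33; dissipated=0.000
Final charges: Q1=12.33, Q2=1.39, Q3=0.28, Q4=24.67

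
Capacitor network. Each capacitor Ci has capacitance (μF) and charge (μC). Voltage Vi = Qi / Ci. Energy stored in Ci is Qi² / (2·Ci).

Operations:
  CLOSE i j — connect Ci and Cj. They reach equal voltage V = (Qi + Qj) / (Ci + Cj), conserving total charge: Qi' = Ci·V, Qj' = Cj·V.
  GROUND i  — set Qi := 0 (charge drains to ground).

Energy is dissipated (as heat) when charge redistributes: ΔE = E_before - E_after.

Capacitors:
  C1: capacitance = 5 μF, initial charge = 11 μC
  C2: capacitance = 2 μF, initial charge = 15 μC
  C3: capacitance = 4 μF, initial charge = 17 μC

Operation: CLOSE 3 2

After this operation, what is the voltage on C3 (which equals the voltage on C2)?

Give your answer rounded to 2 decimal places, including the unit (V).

Initial: C1(5μF, Q=11μC, V=2.20V), C2(2μF, Q=15μC, V=7.50V), C3(4μF, Q=17μC, V=4.25V)
Op 1: CLOSE 3-2: Q_total=32.00, C_total=6.00, V=5.33; Q3=21.33, Q2=10.67; dissipated=7.042

Answer: 5.33 V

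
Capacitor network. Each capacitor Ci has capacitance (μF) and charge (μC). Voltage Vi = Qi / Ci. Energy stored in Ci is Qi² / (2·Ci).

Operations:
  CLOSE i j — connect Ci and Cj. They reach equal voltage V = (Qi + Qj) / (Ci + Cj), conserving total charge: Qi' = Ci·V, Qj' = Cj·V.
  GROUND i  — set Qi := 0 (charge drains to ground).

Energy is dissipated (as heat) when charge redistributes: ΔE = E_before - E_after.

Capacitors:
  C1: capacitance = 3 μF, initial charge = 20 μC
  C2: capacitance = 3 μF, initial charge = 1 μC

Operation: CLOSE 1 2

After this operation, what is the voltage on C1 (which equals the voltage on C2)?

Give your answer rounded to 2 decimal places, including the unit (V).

Initial: C1(3μF, Q=20μC, V=6.67V), C2(3μF, Q=1μC, V=0.33V)
Op 1: CLOSE 1-2: Q_total=21.00, C_total=6.00, V=3.50; Q1=10.50, Q2=10.50; dissipated=30.083

Answer: 3.50 V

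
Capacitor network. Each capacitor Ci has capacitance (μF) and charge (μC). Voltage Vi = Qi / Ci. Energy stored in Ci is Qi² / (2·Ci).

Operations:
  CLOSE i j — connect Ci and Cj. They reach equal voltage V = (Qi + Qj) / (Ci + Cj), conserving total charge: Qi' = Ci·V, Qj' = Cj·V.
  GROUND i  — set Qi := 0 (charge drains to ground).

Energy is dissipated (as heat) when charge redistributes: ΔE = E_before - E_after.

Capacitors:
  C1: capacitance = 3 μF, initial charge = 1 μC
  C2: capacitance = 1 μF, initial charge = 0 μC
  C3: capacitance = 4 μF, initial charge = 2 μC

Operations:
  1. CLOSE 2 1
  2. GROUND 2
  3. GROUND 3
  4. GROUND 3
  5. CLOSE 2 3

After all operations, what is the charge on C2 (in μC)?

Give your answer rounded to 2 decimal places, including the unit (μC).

Answer: 0.00 μC

Derivation:
Initial: C1(3μF, Q=1μC, V=0.33V), C2(1μF, Q=0μC, V=0.00V), C3(4μF, Q=2μC, V=0.50V)
Op 1: CLOSE 2-1: Q_total=1.00, C_total=4.00, V=0.25; Q2=0.25, Q1=0.75; dissipated=0.042
Op 2: GROUND 2: Q2=0; energy lost=0.031
Op 3: GROUND 3: Q3=0; energy lost=0.500
Op 4: GROUND 3: Q3=0; energy lost=0.000
Op 5: CLOSE 2-3: Q_total=0.00, C_total=5.00, V=0.00; Q2=0.00, Q3=0.00; dissipated=0.000
Final charges: Q1=0.75, Q2=0.00, Q3=0.00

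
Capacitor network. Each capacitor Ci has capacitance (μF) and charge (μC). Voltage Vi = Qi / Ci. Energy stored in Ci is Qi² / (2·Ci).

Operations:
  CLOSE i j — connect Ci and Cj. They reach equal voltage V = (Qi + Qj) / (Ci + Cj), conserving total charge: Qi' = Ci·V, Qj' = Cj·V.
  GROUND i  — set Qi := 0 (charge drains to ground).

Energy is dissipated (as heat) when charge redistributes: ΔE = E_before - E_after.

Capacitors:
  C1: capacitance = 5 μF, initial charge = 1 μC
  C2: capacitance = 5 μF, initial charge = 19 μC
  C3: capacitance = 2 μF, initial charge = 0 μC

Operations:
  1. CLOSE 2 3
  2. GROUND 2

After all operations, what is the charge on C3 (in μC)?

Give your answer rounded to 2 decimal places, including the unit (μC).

Initial: C1(5μF, Q=1μC, V=0.20V), C2(5μF, Q=19μC, V=3.80V), C3(2μF, Q=0μC, V=0.00V)
Op 1: CLOSE 2-3: Q_total=19.00, C_total=7.00, V=2.71; Q2=13.57, Q3=5.43; dissipated=10.314
Op 2: GROUND 2: Q2=0; energy lost=18.418
Final charges: Q1=1.00, Q2=0.00, Q3=5.43

Answer: 5.43 μC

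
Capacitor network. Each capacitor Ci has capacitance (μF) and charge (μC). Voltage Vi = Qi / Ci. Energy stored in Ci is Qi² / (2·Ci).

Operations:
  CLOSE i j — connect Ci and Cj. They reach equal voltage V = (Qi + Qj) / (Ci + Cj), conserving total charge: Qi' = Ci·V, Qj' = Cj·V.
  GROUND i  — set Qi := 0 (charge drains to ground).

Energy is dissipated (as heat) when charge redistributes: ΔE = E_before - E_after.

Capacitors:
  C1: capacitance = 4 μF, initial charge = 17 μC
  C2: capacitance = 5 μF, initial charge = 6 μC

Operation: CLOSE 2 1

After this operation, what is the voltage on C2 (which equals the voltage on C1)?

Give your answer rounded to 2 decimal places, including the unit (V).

Initial: C1(4μF, Q=17μC, V=4.25V), C2(5μF, Q=6μC, V=1.20V)
Op 1: CLOSE 2-1: Q_total=23.00, C_total=9.00, V=2.56; Q2=12.78, Q1=10.22; dissipated=10.336

Answer: 2.56 V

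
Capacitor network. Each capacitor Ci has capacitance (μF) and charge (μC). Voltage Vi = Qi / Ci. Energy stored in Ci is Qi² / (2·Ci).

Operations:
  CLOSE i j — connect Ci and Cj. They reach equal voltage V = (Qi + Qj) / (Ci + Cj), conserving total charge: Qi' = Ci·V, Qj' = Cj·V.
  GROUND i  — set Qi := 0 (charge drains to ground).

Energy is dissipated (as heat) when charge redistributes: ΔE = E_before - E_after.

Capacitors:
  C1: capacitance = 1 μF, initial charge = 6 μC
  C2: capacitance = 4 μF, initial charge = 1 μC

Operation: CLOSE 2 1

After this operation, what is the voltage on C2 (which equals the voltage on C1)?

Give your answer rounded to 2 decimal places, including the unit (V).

Answer: 1.40 V

Derivation:
Initial: C1(1μF, Q=6μC, V=6.00V), C2(4μF, Q=1μC, V=0.25V)
Op 1: CLOSE 2-1: Q_total=7.00, C_total=5.00, V=1.40; Q2=5.60, Q1=1.40; dissipated=13.225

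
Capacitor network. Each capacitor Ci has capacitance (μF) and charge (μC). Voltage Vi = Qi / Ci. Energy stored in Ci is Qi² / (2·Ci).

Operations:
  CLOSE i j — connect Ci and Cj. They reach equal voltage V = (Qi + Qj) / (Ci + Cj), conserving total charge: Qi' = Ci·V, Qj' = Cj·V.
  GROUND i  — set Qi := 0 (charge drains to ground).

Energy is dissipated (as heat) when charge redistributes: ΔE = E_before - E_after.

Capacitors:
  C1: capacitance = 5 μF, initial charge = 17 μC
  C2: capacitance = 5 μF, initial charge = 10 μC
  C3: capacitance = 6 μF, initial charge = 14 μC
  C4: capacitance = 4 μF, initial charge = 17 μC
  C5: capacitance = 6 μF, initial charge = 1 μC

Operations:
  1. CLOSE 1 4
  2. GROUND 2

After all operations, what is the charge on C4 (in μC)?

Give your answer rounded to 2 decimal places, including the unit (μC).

Answer: 15.11 μC

Derivation:
Initial: C1(5μF, Q=17μC, V=3.40V), C2(5μF, Q=10μC, V=2.00V), C3(6μF, Q=14μC, V=2.33V), C4(4μF, Q=17μC, V=4.25V), C5(6μF, Q=1μC, V=0.17V)
Op 1: CLOSE 1-4: Q_total=34.00, C_total=9.00, V=3.78; Q1=18.89, Q4=15.11; dissipated=0.803
Op 2: GROUND 2: Q2=0; energy lost=10.000
Final charges: Q1=18.89, Q2=0.00, Q3=14.00, Q4=15.11, Q5=1.00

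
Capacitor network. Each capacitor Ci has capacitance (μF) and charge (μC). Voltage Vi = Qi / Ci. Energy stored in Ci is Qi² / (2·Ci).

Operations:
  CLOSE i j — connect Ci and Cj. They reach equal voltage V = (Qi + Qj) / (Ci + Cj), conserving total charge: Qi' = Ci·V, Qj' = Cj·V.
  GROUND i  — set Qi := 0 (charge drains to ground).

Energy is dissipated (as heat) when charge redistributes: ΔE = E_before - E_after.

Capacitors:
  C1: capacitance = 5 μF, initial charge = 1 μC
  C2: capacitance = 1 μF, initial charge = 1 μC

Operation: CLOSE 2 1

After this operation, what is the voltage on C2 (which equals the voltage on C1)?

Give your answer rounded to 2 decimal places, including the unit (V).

Answer: 0.33 V

Derivation:
Initial: C1(5μF, Q=1μC, V=0.20V), C2(1μF, Q=1μC, V=1.00V)
Op 1: CLOSE 2-1: Q_total=2.00, C_total=6.00, V=0.33; Q2=0.33, Q1=1.67; dissipated=0.267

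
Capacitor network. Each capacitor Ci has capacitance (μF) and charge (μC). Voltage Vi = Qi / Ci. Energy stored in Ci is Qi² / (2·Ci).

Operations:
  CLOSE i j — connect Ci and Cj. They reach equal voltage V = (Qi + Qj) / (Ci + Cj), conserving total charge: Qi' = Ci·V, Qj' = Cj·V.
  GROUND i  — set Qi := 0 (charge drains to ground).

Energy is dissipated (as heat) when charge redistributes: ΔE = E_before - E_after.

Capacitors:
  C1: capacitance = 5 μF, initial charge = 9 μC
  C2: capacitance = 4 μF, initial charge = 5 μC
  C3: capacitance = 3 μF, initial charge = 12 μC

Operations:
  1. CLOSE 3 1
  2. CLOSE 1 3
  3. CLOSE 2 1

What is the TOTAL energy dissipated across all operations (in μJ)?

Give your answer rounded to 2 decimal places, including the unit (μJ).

Answer: 6.64 μJ

Derivation:
Initial: C1(5μF, Q=9μC, V=1.80V), C2(4μF, Q=5μC, V=1.25V), C3(3μF, Q=12μC, V=4.00V)
Op 1: CLOSE 3-1: Q_total=21.00, C_total=8.00, V=2.62; Q3=7.88, Q1=13.12; dissipated=4.537
Op 2: CLOSE 1-3: Q_total=21.00, C_total=8.00, V=2.62; Q1=13.12, Q3=7.88; dissipated=0.000
Op 3: CLOSE 2-1: Q_total=18.12, C_total=9.00, V=2.01; Q2=8.06, Q1=10.07; dissipated=2.101
Total dissipated: 6.638 μJ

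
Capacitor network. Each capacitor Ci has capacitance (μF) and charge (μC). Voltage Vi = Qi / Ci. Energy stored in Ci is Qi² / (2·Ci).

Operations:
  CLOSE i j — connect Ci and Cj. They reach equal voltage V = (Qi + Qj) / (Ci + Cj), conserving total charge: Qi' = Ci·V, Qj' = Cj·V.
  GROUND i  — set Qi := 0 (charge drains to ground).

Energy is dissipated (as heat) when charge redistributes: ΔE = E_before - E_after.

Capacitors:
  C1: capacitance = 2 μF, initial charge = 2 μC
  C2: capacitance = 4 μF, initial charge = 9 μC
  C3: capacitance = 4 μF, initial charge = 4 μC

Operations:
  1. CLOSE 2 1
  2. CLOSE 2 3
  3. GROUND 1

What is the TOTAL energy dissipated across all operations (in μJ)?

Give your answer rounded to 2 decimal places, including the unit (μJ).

Answer: 5.10 μJ

Derivation:
Initial: C1(2μF, Q=2μC, V=1.00V), C2(4μF, Q=9μC, V=2.25V), C3(4μF, Q=4μC, V=1.00V)
Op 1: CLOSE 2-1: Q_total=11.00, C_total=6.00, V=1.83; Q2=7.33, Q1=3.67; dissipated=1.042
Op 2: CLOSE 2-3: Q_total=11.33, C_total=8.00, V=1.42; Q2=5.67, Q3=5.67; dissipated=0.694
Op 3: GROUND 1: Q1=0; energy lost=3.361
Total dissipated: 5.097 μJ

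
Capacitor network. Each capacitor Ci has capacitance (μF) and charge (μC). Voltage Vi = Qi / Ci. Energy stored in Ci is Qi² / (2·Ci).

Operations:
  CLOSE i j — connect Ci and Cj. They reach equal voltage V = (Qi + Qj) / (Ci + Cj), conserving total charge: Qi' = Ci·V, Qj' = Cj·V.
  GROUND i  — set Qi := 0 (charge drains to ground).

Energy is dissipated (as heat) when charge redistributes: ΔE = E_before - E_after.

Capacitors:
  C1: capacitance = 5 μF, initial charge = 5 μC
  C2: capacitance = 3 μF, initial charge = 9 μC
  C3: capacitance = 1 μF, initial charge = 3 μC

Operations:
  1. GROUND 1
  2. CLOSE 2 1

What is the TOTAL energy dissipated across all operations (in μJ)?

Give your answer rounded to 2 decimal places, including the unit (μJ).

Initial: C1(5μF, Q=5μC, V=1.00V), C2(3μF, Q=9μC, V=3.00V), C3(1μF, Q=3μC, V=3.00V)
Op 1: GROUND 1: Q1=0; energy lost=2.500
Op 2: CLOSE 2-1: Q_total=9.00, C_total=8.00, V=1.12; Q2=3.38, Q1=5.62; dissipated=8.438
Total dissipated: 10.938 μJ

Answer: 10.94 μJ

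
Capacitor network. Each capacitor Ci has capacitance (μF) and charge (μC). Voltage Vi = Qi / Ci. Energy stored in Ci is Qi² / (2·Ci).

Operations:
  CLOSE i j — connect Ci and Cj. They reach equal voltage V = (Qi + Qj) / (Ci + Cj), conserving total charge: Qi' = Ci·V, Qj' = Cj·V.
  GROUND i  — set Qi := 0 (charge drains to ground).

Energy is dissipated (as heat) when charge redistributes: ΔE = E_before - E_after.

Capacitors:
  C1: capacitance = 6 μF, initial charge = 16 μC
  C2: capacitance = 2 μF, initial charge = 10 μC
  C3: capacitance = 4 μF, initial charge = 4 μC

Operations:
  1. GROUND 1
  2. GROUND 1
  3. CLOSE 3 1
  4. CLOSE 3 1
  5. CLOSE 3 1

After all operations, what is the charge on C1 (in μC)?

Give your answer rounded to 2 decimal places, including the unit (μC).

Initial: C1(6μF, Q=16μC, V=2.67V), C2(2μF, Q=10μC, V=5.00V), C3(4μF, Q=4μC, V=1.00V)
Op 1: GROUND 1: Q1=0; energy lost=21.333
Op 2: GROUND 1: Q1=0; energy lost=0.000
Op 3: CLOSE 3-1: Q_total=4.00, C_total=10.00, V=0.40; Q3=1.60, Q1=2.40; dissipated=1.200
Op 4: CLOSE 3-1: Q_total=4.00, C_total=10.00, V=0.40; Q3=1.60, Q1=2.40; dissipated=0.000
Op 5: CLOSE 3-1: Q_total=4.00, C_total=10.00, V=0.40; Q3=1.60, Q1=2.40; dissipated=0.000
Final charges: Q1=2.40, Q2=10.00, Q3=1.60

Answer: 2.40 μC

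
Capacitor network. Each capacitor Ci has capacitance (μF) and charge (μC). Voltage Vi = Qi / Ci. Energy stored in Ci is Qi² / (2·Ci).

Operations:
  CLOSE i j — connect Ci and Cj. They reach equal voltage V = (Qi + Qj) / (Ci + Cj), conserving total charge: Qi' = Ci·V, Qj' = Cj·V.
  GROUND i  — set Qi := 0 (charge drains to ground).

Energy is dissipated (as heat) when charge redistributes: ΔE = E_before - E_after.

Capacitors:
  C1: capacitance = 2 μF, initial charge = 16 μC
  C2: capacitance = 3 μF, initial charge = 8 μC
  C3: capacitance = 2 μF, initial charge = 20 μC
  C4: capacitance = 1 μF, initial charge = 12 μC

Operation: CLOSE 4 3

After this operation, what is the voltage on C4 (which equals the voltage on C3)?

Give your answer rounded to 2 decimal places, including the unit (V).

Answer: 10.67 V

Derivation:
Initial: C1(2μF, Q=16μC, V=8.00V), C2(3μF, Q=8μC, V=2.67V), C3(2μF, Q=20μC, V=10.00V), C4(1μF, Q=12μC, V=12.00V)
Op 1: CLOSE 4-3: Q_total=32.00, C_total=3.00, V=10.67; Q4=10.67, Q3=21.33; dissipated=1.333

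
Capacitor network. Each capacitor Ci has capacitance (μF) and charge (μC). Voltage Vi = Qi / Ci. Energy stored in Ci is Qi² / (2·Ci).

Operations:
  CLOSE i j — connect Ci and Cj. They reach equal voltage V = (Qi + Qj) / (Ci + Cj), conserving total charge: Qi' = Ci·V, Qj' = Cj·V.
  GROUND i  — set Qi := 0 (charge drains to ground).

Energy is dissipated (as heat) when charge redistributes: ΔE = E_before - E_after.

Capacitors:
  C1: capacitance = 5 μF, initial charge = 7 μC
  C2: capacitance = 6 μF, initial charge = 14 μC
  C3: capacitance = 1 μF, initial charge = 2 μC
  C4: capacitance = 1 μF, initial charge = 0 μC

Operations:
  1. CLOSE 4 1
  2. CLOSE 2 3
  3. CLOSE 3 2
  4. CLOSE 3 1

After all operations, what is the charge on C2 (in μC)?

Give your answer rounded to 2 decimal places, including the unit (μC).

Answer: 13.71 μC

Derivation:
Initial: C1(5μF, Q=7μC, V=1.40V), C2(6μF, Q=14μC, V=2.33V), C3(1μF, Q=2μC, V=2.00V), C4(1μF, Q=0μC, V=0.00V)
Op 1: CLOSE 4-1: Q_total=7.00, C_total=6.00, V=1.17; Q4=1.17, Q1=5.83; dissipated=0.817
Op 2: CLOSE 2-3: Q_total=16.00, C_total=7.00, V=2.29; Q2=13.71, Q3=2.29; dissipated=0.048
Op 3: CLOSE 3-2: Q_total=16.00, C_total=7.00, V=2.29; Q3=2.29, Q2=13.71; dissipated=0.000
Op 4: CLOSE 3-1: Q_total=8.12, C_total=6.00, V=1.35; Q3=1.35, Q1=6.77; dissipated=0.522
Final charges: Q1=6.77, Q2=13.71, Q3=1.35, Q4=1.17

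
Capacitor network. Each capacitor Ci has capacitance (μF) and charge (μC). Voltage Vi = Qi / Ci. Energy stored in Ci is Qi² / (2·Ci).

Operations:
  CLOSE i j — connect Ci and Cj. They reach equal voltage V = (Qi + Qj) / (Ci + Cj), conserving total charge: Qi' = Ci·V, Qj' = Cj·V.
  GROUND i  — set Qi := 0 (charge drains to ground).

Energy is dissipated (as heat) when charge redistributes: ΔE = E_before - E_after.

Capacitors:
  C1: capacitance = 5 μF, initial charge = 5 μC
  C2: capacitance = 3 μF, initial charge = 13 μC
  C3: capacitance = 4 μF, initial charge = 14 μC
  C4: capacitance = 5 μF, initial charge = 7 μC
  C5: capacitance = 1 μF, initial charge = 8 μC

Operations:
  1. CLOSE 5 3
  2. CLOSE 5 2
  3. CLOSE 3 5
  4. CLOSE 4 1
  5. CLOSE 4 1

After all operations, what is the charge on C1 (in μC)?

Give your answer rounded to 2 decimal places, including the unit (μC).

Initial: C1(5μF, Q=5μC, V=1.00V), C2(3μF, Q=13μC, V=4.33V), C3(4μF, Q=14μC, V=3.50V), C4(5μF, Q=7μC, V=1.40V), C5(1μF, Q=8μC, V=8.00V)
Op 1: CLOSE 5-3: Q_total=22.00, C_total=5.00, V=4.40; Q5=4.40, Q3=17.60; dissipated=8.100
Op 2: CLOSE 5-2: Q_total=17.40, C_total=4.00, V=4.35; Q5=4.35, Q2=13.05; dissipated=0.002
Op 3: CLOSE 3-5: Q_total=21.95, C_total=5.00, V=4.39; Q3=17.56, Q5=4.39; dissipated=0.001
Op 4: CLOSE 4-1: Q_total=12.00, C_total=10.00, V=1.20; Q4=6.00, Q1=6.00; dissipated=0.200
Op 5: CLOSE 4-1: Q_total=12.00, C_total=10.00, V=1.20; Q4=6.00, Q1=6.00; dissipated=0.000
Final charges: Q1=6.00, Q2=13.05, Q3=17.56, Q4=6.00, Q5=4.39

Answer: 6.00 μC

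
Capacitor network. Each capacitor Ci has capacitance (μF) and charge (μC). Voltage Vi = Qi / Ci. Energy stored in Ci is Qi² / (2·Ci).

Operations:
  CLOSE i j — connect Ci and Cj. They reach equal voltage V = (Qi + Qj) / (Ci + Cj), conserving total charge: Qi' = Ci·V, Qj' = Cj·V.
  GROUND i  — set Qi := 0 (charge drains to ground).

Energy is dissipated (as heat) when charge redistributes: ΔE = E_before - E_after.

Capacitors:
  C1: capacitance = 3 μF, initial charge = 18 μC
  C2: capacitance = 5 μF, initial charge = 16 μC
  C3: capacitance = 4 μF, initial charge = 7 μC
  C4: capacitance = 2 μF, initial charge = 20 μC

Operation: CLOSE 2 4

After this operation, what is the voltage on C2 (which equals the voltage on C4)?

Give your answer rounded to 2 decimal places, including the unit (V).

Answer: 5.14 V

Derivation:
Initial: C1(3μF, Q=18μC, V=6.00V), C2(5μF, Q=16μC, V=3.20V), C3(4μF, Q=7μC, V=1.75V), C4(2μF, Q=20μC, V=10.00V)
Op 1: CLOSE 2-4: Q_total=36.00, C_total=7.00, V=5.14; Q2=25.71, Q4=10.29; dissipated=33.029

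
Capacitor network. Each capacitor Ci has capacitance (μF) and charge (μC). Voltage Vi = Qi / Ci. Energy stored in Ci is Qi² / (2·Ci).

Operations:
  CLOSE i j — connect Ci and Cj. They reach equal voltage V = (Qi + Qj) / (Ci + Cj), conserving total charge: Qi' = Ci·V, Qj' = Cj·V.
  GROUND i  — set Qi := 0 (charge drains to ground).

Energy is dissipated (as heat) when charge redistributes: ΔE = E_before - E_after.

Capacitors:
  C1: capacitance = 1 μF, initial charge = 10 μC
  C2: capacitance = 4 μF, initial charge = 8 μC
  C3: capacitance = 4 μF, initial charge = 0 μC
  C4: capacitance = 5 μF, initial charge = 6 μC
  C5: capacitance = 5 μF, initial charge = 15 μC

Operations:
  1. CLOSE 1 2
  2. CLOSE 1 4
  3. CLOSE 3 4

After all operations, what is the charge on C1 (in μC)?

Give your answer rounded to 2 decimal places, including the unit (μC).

Initial: C1(1μF, Q=10μC, V=10.00V), C2(4μF, Q=8μC, V=2.00V), C3(4μF, Q=0μC, V=0.00V), C4(5μF, Q=6μC, V=1.20V), C5(5μF, Q=15μC, V=3.00V)
Op 1: CLOSE 1-2: Q_total=18.00, C_total=5.00, V=3.60; Q1=3.60, Q2=14.40; dissipated=25.600
Op 2: CLOSE 1-4: Q_total=9.60, C_total=6.00, V=1.60; Q1=1.60, Q4=8.00; dissipated=2.400
Op 3: CLOSE 3-4: Q_total=8.00, C_total=9.00, V=0.89; Q3=3.56, Q4=4.44; dissipated=2.844
Final charges: Q1=1.60, Q2=14.40, Q3=3.56, Q4=4.44, Q5=15.00

Answer: 1.60 μC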